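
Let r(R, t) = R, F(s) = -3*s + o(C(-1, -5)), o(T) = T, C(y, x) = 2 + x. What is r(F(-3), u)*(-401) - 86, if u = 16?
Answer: -2492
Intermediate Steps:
F(s) = -3 - 3*s (F(s) = -3*s + (2 - 5) = -3*s - 3 = -3 - 3*s)
r(F(-3), u)*(-401) - 86 = (-3 - 3*(-3))*(-401) - 86 = (-3 + 9)*(-401) - 86 = 6*(-401) - 86 = -2406 - 86 = -2492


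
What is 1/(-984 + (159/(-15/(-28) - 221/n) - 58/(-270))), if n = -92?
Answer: -63855/59363738 ≈ -0.0010757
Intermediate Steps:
1/(-984 + (159/(-15/(-28) - 221/n) - 58/(-270))) = 1/(-984 + (159/(-15/(-28) - 221/(-92)) - 58/(-270))) = 1/(-984 + (159/(-15*(-1/28) - 221*(-1/92)) - 58*(-1/270))) = 1/(-984 + (159/(15/28 + 221/92) + 29/135)) = 1/(-984 + (159/(473/161) + 29/135)) = 1/(-984 + (159*(161/473) + 29/135)) = 1/(-984 + (25599/473 + 29/135)) = 1/(-984 + 3469582/63855) = 1/(-59363738/63855) = -63855/59363738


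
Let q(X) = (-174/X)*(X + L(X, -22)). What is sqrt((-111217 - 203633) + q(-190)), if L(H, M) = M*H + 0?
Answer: 2*I*sqrt(77799) ≈ 557.85*I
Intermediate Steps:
L(H, M) = H*M (L(H, M) = H*M + 0 = H*M)
q(X) = 3654 (q(X) = (-174/X)*(X + X*(-22)) = (-174/X)*(X - 22*X) = (-174/X)*(-21*X) = 3654)
sqrt((-111217 - 203633) + q(-190)) = sqrt((-111217 - 203633) + 3654) = sqrt(-314850 + 3654) = sqrt(-311196) = 2*I*sqrt(77799)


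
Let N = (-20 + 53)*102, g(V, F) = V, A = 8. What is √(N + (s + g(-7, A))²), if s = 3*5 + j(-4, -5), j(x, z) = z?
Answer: 15*√15 ≈ 58.095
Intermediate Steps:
s = 10 (s = 3*5 - 5 = 15 - 5 = 10)
N = 3366 (N = 33*102 = 3366)
√(N + (s + g(-7, A))²) = √(3366 + (10 - 7)²) = √(3366 + 3²) = √(3366 + 9) = √3375 = 15*√15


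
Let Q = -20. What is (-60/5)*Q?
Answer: 240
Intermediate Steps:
(-60/5)*Q = -60/5*(-20) = -10*6/5*(-20) = -12*(-20) = 240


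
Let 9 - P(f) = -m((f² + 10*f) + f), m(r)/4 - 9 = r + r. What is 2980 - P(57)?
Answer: -28073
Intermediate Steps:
m(r) = 36 + 8*r (m(r) = 36 + 4*(r + r) = 36 + 4*(2*r) = 36 + 8*r)
P(f) = 45 + 8*f² + 88*f (P(f) = 9 - (-1)*(36 + 8*((f² + 10*f) + f)) = 9 - (-1)*(36 + 8*(f² + 11*f)) = 9 - (-1)*(36 + (8*f² + 88*f)) = 9 - (-1)*(36 + 8*f² + 88*f) = 9 - (-36 - 88*f - 8*f²) = 9 + (36 + 8*f² + 88*f) = 45 + 8*f² + 88*f)
2980 - P(57) = 2980 - (45 + 8*57*(11 + 57)) = 2980 - (45 + 8*57*68) = 2980 - (45 + 31008) = 2980 - 1*31053 = 2980 - 31053 = -28073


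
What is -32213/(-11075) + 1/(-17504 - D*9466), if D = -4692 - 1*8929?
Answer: 1184036414739/407077993850 ≈ 2.9086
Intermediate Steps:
D = -13621 (D = -4692 - 8929 = -13621)
-32213/(-11075) + 1/(-17504 - D*9466) = -32213/(-11075) + 1/(-17504 - 1*(-13621)*9466) = -32213*(-1/11075) + (1/9466)/(-17504 + 13621) = 32213/11075 + (1/9466)/(-3883) = 32213/11075 - 1/3883*1/9466 = 32213/11075 - 1/36756478 = 1184036414739/407077993850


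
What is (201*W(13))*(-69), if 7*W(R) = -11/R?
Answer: 152559/91 ≈ 1676.5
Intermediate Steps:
W(R) = -11/(7*R) (W(R) = (-11/R)/7 = -11/(7*R))
(201*W(13))*(-69) = (201*(-11/7/13))*(-69) = (201*(-11/7*1/13))*(-69) = (201*(-11/91))*(-69) = -2211/91*(-69) = 152559/91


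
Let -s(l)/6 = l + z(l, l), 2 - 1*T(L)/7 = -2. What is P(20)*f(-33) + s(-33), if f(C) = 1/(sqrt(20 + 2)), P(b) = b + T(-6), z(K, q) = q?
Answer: 396 + 24*sqrt(22)/11 ≈ 406.23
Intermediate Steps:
T(L) = 28 (T(L) = 14 - 7*(-2) = 14 + 14 = 28)
s(l) = -12*l (s(l) = -6*(l + l) = -12*l)
P(b) = 28 + b (P(b) = b + 28 = 28 + b)
f(C) = sqrt(22)/22 (f(C) = 1/(sqrt(22)) = sqrt(22)/22)
P(20)*f(-33) + s(-33) = (28 + 20)*(sqrt(22)/22) - 12*(-33) = 48*(sqrt(22)/22) + 396 = 24*sqrt(22)/11 + 396 = 396 + 24*sqrt(22)/11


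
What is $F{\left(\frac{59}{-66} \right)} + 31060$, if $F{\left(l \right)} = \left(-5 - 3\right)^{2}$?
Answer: $31124$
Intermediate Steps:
$F{\left(l \right)} = 64$ ($F{\left(l \right)} = \left(-8\right)^{2} = 64$)
$F{\left(\frac{59}{-66} \right)} + 31060 = 64 + 31060 = 31124$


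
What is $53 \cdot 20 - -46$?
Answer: $1106$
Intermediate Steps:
$53 \cdot 20 - -46 = 1060 + \left(60 - 14\right) = 1060 + 46 = 1106$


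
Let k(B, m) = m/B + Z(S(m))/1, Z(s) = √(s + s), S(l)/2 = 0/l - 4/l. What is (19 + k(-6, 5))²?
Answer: 58829/180 + 436*I*√5/15 ≈ 326.83 + 64.995*I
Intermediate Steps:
S(l) = -8/l (S(l) = 2*(0/l - 4/l) = 2*(0 - 4/l) = 2*(-4/l) = -8/l)
Z(s) = √2*√s (Z(s) = √(2*s) = √2*√s)
k(B, m) = 4*√(-1/m) + m/B (k(B, m) = m/B + (√2*√(-8/m))/1 = m/B + (√2*(2*√2*√(-1/m)))*1 = m/B + (4*√(-1/m))*1 = m/B + 4*√(-1/m) = 4*√(-1/m) + m/B)
(19 + k(-6, 5))² = (19 + (4*√(-1/5) + 5/(-6)))² = (19 + (4*√(-1*⅕) + 5*(-⅙)))² = (19 + (4*√(-⅕) - ⅚))² = (19 + (4*(I*√5/5) - ⅚))² = (19 + (4*I*√5/5 - ⅚))² = (19 + (-⅚ + 4*I*√5/5))² = (109/6 + 4*I*√5/5)²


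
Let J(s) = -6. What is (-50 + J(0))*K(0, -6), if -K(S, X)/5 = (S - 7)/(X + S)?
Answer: 980/3 ≈ 326.67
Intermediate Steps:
K(S, X) = -5*(-7 + S)/(S + X) (K(S, X) = -5*(S - 7)/(X + S) = -5*(-7 + S)/(S + X))
(-50 + J(0))*K(0, -6) = (-50 - 6)*(5*(7 - 1*0)/(0 - 6)) = -280*(7 + 0)/(-6) = -280*(-1)*7/6 = -56*(-35/6) = 980/3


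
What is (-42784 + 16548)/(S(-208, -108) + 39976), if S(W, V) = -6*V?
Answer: -6559/10156 ≈ -0.64583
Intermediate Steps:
(-42784 + 16548)/(S(-208, -108) + 39976) = (-42784 + 16548)/(-6*(-108) + 39976) = -26236/(648 + 39976) = -26236/40624 = -26236*1/40624 = -6559/10156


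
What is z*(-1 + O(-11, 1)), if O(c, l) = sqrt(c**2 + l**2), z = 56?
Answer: -56 + 56*sqrt(122) ≈ 562.54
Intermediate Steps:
z*(-1 + O(-11, 1)) = 56*(-1 + sqrt((-11)**2 + 1**2)) = 56*(-1 + sqrt(121 + 1)) = 56*(-1 + sqrt(122)) = -56 + 56*sqrt(122)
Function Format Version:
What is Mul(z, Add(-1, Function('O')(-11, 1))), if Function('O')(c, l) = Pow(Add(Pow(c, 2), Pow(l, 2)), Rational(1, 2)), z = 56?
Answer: Add(-56, Mul(56, Pow(122, Rational(1, 2)))) ≈ 562.54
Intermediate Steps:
Mul(z, Add(-1, Function('O')(-11, 1))) = Mul(56, Add(-1, Pow(Add(Pow(-11, 2), Pow(1, 2)), Rational(1, 2)))) = Mul(56, Add(-1, Pow(Add(121, 1), Rational(1, 2)))) = Mul(56, Add(-1, Pow(122, Rational(1, 2)))) = Add(-56, Mul(56, Pow(122, Rational(1, 2))))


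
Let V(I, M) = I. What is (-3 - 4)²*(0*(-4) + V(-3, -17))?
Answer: -147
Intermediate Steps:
(-3 - 4)²*(0*(-4) + V(-3, -17)) = (-3 - 4)²*(0*(-4) - 3) = (-7)²*(0 - 3) = 49*(-3) = -147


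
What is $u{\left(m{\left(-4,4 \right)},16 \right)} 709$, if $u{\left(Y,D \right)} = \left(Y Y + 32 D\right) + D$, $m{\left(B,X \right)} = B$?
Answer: $385696$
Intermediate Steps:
$u{\left(Y,D \right)} = Y^{2} + 33 D$ ($u{\left(Y,D \right)} = \left(Y^{2} + 32 D\right) + D = Y^{2} + 33 D$)
$u{\left(m{\left(-4,4 \right)},16 \right)} 709 = \left(\left(-4\right)^{2} + 33 \cdot 16\right) 709 = \left(16 + 528\right) 709 = 544 \cdot 709 = 385696$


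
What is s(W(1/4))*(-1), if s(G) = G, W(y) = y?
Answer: -1/4 ≈ -0.25000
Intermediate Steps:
s(W(1/4))*(-1) = -1/4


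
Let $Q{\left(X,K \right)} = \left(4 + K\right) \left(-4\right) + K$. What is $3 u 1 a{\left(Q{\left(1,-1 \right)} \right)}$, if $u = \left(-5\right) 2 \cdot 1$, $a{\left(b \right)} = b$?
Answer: $390$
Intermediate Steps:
$Q{\left(X,K \right)} = -16 - 3 K$ ($Q{\left(X,K \right)} = \left(-16 - 4 K\right) + K = -16 - 3 K$)
$u = -10$ ($u = \left(-10\right) 1 = -10$)
$3 u 1 a{\left(Q{\left(1,-1 \right)} \right)} = 3 \left(-10\right) 1 \left(-16 - -3\right) = \left(-30\right) 1 \left(-16 + 3\right) = \left(-30\right) \left(-13\right) = 390$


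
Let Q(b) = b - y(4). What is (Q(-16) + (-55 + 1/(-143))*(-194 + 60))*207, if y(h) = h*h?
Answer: 217239876/143 ≈ 1.5192e+6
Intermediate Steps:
y(h) = h**2
Q(b) = -16 + b (Q(b) = b - 1*4**2 = b - 1*16 = b - 16 = -16 + b)
(Q(-16) + (-55 + 1/(-143))*(-194 + 60))*207 = ((-16 - 16) + (-55 + 1/(-143))*(-194 + 60))*207 = (-32 + (-55 - 1/143)*(-134))*207 = (-32 - 7866/143*(-134))*207 = (-32 + 1054044/143)*207 = (1049468/143)*207 = 217239876/143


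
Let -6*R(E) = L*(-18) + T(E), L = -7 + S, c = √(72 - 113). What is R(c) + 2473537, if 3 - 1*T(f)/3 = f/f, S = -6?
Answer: 2473497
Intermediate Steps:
c = I*√41 (c = √(-41) = I*√41 ≈ 6.4031*I)
T(f) = 6 (T(f) = 9 - 3*f/f = 9 - 3*1 = 9 - 3 = 6)
L = -13 (L = -7 - 6 = -13)
R(E) = -40 (R(E) = -(-13*(-18) + 6)/6 = -(234 + 6)/6 = -⅙*240 = -40)
R(c) + 2473537 = -40 + 2473537 = 2473497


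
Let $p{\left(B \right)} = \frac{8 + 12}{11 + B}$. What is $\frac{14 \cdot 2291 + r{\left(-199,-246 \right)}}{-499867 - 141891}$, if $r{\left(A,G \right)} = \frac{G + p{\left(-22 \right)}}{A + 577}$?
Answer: $- \frac{66680483}{1334214882} \approx -0.049977$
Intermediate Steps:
$p{\left(B \right)} = \frac{20}{11 + B}$
$r{\left(A,G \right)} = \frac{- \frac{20}{11} + G}{577 + A}$ ($r{\left(A,G \right)} = \frac{G + \frac{20}{11 - 22}}{A + 577} = \frac{G + \frac{20}{-11}}{577 + A} = \frac{G + 20 \left(- \frac{1}{11}\right)}{577 + A} = \frac{G - \frac{20}{11}}{577 + A} = \frac{- \frac{20}{11} + G}{577 + A}$)
$\frac{14 \cdot 2291 + r{\left(-199,-246 \right)}}{-499867 - 141891} = \frac{14 \cdot 2291 + \frac{- \frac{20}{11} - 246}{577 - 199}}{-499867 - 141891} = \frac{32074 + \frac{1}{378} \left(- \frac{2726}{11}\right)}{-641758} = \left(32074 + \frac{1}{378} \left(- \frac{2726}{11}\right)\right) \left(- \frac{1}{641758}\right) = \left(32074 - \frac{1363}{2079}\right) \left(- \frac{1}{641758}\right) = \frac{66680483}{2079} \left(- \frac{1}{641758}\right) = - \frac{66680483}{1334214882}$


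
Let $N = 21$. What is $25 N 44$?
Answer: $23100$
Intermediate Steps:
$25 N 44 = 25 \cdot 21 \cdot 44 = 525 \cdot 44 = 23100$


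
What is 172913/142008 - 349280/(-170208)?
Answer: 823247189/251780184 ≈ 3.2697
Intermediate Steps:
172913/142008 - 349280/(-170208) = 172913*(1/142008) - 349280*(-1/170208) = 172913/142008 + 10915/5319 = 823247189/251780184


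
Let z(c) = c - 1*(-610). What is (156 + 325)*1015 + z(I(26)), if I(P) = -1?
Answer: 488824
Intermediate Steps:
z(c) = 610 + c (z(c) = c + 610 = 610 + c)
(156 + 325)*1015 + z(I(26)) = (156 + 325)*1015 + (610 - 1) = 481*1015 + 609 = 488215 + 609 = 488824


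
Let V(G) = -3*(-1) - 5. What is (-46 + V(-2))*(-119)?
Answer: 5712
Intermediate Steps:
V(G) = -2 (V(G) = 3 - 5 = -2)
(-46 + V(-2))*(-119) = (-46 - 2)*(-119) = -48*(-119) = 5712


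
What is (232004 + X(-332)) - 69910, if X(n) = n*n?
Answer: 272318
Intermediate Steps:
X(n) = n²
(232004 + X(-332)) - 69910 = (232004 + (-332)²) - 69910 = (232004 + 110224) - 69910 = 342228 - 69910 = 272318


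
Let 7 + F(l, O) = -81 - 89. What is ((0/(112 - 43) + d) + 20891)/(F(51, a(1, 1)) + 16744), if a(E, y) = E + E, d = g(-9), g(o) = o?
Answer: 20882/16567 ≈ 1.2605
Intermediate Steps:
d = -9
a(E, y) = 2*E
F(l, O) = -177 (F(l, O) = -7 + (-81 - 89) = -7 - 170 = -177)
((0/(112 - 43) + d) + 20891)/(F(51, a(1, 1)) + 16744) = ((0/(112 - 43) - 9) + 20891)/(-177 + 16744) = ((0/69 - 9) + 20891)/16567 = ((0*(1/69) - 9) + 20891)*(1/16567) = ((0 - 9) + 20891)*(1/16567) = (-9 + 20891)*(1/16567) = 20882*(1/16567) = 20882/16567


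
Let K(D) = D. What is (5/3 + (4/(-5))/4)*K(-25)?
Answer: -110/3 ≈ -36.667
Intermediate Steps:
(5/3 + (4/(-5))/4)*K(-25) = (5/3 + (4/(-5))/4)*(-25) = (5*(⅓) + (4*(-⅕))*(¼))*(-25) = (5/3 - ⅘*¼)*(-25) = (5/3 - ⅕)*(-25) = (22/15)*(-25) = -110/3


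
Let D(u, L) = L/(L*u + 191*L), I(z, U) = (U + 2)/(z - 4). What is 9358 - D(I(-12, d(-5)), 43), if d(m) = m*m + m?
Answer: 14196078/1517 ≈ 9358.0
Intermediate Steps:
d(m) = m + m² (d(m) = m² + m = m + m²)
I(z, U) = (2 + U)/(-4 + z)
D(u, L) = L/(191*L + L*u)
9358 - D(I(-12, d(-5)), 43) = 9358 - 1/(191 + (2 - 5*(1 - 5))/(-4 - 12)) = 9358 - 1/(191 + (2 - 5*(-4))/(-16)) = 9358 - 1/(191 - (2 + 20)/16) = 9358 - 1/(191 - 1/16*22) = 9358 - 1/(191 - 11/8) = 9358 - 1/1517/8 = 9358 - 1*8/1517 = 9358 - 8/1517 = 14196078/1517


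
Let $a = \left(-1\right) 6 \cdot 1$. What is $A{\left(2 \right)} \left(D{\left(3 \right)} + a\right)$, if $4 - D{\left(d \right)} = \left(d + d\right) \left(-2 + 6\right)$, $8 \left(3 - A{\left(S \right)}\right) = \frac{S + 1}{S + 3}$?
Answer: $- \frac{1521}{20} \approx -76.05$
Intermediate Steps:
$A{\left(S \right)} = 3 - \frac{1 + S}{8 \left(3 + S\right)}$ ($A{\left(S \right)} = 3 - \frac{\left(S + 1\right) \frac{1}{S + 3}}{8} = 3 - \frac{\left(1 + S\right) \frac{1}{3 + S}}{8} = 3 - \frac{\frac{1}{3 + S} \left(1 + S\right)}{8} = 3 - \frac{1 + S}{8 \left(3 + S\right)}$)
$D{\left(d \right)} = 4 - 8 d$ ($D{\left(d \right)} = 4 - \left(d + d\right) \left(-2 + 6\right) = 4 - 2 d 4 = 4 - 8 d$)
$a = -6$ ($a = \left(-6\right) 1 = -6$)
$A{\left(2 \right)} \left(D{\left(3 \right)} + a\right) = \frac{71 + 23 \cdot 2}{8 \left(3 + 2\right)} \left(\left(4 - 24\right) - 6\right) = \frac{71 + 46}{8 \cdot 5} \left(\left(4 - 24\right) - 6\right) = \frac{1}{8} \cdot \frac{1}{5} \cdot 117 \left(-20 - 6\right) = \frac{117}{40} \left(-26\right) = - \frac{1521}{20}$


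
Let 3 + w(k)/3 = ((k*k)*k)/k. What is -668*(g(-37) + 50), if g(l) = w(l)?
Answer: -2770864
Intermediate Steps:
w(k) = -9 + 3*k**2 (w(k) = -9 + 3*(((k*k)*k)/k) = -9 + 3*((k**2*k)/k) = -9 + 3*(k**3/k) = -9 + 3*k**2)
g(l) = -9 + 3*l**2
-668*(g(-37) + 50) = -668*((-9 + 3*(-37)**2) + 50) = -668*((-9 + 3*1369) + 50) = -668*((-9 + 4107) + 50) = -668*(4098 + 50) = -668*4148 = -2770864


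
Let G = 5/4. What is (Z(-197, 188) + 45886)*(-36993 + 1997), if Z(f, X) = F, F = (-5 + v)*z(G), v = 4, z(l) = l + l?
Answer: -1605738966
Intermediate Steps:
G = 5/4 (G = 5*(¼) = 5/4 ≈ 1.2500)
z(l) = 2*l
F = -5/2 (F = (-5 + 4)*(2*(5/4)) = -1*5/2 = -5/2 ≈ -2.5000)
Z(f, X) = -5/2
(Z(-197, 188) + 45886)*(-36993 + 1997) = (-5/2 + 45886)*(-36993 + 1997) = (91767/2)*(-34996) = -1605738966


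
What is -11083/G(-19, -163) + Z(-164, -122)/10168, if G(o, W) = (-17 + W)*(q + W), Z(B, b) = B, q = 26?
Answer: -355903/764460 ≈ -0.46556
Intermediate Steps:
G(o, W) = (-17 + W)*(26 + W)
-11083/G(-19, -163) + Z(-164, -122)/10168 = -11083/(-442 + (-163)**2 + 9*(-163)) - 164/10168 = -11083/(-442 + 26569 - 1467) - 164*1/10168 = -11083/24660 - 1/62 = -355903/764460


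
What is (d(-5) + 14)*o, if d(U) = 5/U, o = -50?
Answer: -650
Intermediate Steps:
(d(-5) + 14)*o = (5/(-5) + 14)*(-50) = (5*(-1/5) + 14)*(-50) = (-1 + 14)*(-50) = 13*(-50) = -650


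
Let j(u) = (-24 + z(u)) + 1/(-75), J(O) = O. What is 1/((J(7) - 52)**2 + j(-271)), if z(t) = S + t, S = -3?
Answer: 75/129524 ≈ 0.00057904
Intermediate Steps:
z(t) = -3 + t
j(u) = -2026/75 + u (j(u) = (-24 + (-3 + u)) + 1/(-75) = (-27 + u) - 1/75 = -2026/75 + u)
1/((J(7) - 52)**2 + j(-271)) = 1/((7 - 52)**2 + (-2026/75 - 271)) = 1/((-45)**2 - 22351/75) = 1/(2025 - 22351/75) = 1/(129524/75) = 75/129524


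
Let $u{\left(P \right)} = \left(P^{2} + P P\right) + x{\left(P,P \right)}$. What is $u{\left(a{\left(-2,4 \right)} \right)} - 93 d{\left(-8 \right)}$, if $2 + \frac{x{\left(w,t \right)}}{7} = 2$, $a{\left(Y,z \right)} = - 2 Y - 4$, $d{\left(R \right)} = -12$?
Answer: $1116$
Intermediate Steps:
$a{\left(Y,z \right)} = -4 - 2 Y$
$x{\left(w,t \right)} = 0$ ($x{\left(w,t \right)} = -14 + 7 \cdot 2 = -14 + 14 = 0$)
$u{\left(P \right)} = 2 P^{2}$ ($u{\left(P \right)} = \left(P^{2} + P P\right) + 0 = \left(P^{2} + P^{2}\right) + 0 = 2 P^{2} + 0 = 2 P^{2}$)
$u{\left(a{\left(-2,4 \right)} \right)} - 93 d{\left(-8 \right)} = 2 \left(-4 - -4\right)^{2} - -1116 = 2 \left(-4 + 4\right)^{2} + 1116 = 2 \cdot 0^{2} + 1116 = 2 \cdot 0 + 1116 = 0 + 1116 = 1116$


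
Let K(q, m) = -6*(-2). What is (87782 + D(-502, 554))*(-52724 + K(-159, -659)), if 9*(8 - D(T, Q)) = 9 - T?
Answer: -41621342488/9 ≈ -4.6246e+9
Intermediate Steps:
D(T, Q) = 7 + T/9 (D(T, Q) = 8 - (9 - T)/9 = 8 + (-1 + T/9) = 7 + T/9)
K(q, m) = 12
(87782 + D(-502, 554))*(-52724 + K(-159, -659)) = (87782 + (7 + (1/9)*(-502)))*(-52724 + 12) = (87782 + (7 - 502/9))*(-52712) = (87782 - 439/9)*(-52712) = (789599/9)*(-52712) = -41621342488/9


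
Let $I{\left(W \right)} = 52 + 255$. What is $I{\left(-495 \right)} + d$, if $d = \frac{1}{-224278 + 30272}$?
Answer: $\frac{59559841}{194006} \approx 307.0$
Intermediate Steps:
$I{\left(W \right)} = 307$
$d = - \frac{1}{194006}$ ($d = \frac{1}{-194006} = - \frac{1}{194006} \approx -5.1545 \cdot 10^{-6}$)
$I{\left(-495 \right)} + d = 307 - \frac{1}{194006} = \frac{59559841}{194006}$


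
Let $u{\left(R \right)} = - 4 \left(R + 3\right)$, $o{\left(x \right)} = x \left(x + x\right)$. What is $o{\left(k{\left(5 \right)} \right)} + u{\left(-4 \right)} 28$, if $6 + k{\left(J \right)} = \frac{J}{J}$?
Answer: $162$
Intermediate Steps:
$k{\left(J \right)} = -5$ ($k{\left(J \right)} = -6 + \frac{J}{J} = -6 + 1 = -5$)
$o{\left(x \right)} = 2 x^{2}$ ($o{\left(x \right)} = x 2 x = 2 x^{2}$)
$u{\left(R \right)} = -12 - 4 R$ ($u{\left(R \right)} = - 4 \left(3 + R\right) = -12 - 4 R$)
$o{\left(k{\left(5 \right)} \right)} + u{\left(-4 \right)} 28 = 2 \left(-5\right)^{2} + \left(-12 - -16\right) 28 = 2 \cdot 25 + \left(-12 + 16\right) 28 = 50 + 4 \cdot 28 = 50 + 112 = 162$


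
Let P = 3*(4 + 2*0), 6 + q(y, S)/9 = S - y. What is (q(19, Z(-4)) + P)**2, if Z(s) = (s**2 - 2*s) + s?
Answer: 1089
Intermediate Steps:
Z(s) = s**2 - s
q(y, S) = -54 - 9*y + 9*S (q(y, S) = -54 + 9*(S - y) = -54 + (-9*y + 9*S) = -54 - 9*y + 9*S)
P = 12 (P = 3*(4 + 0) = 3*4 = 12)
(q(19, Z(-4)) + P)**2 = ((-54 - 9*19 + 9*(-4*(-1 - 4))) + 12)**2 = ((-54 - 171 + 9*(-4*(-5))) + 12)**2 = ((-54 - 171 + 9*20) + 12)**2 = ((-54 - 171 + 180) + 12)**2 = (-45 + 12)**2 = (-33)**2 = 1089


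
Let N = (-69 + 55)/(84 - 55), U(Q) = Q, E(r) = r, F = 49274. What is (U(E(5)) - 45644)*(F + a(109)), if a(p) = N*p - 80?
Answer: -65040138900/29 ≈ -2.2428e+9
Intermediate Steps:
N = -14/29 ≈ -0.48276
a(p) = -80 - 14*p/29 (a(p) = -14*p/29 - 80 = -80 - 14*p/29)
(U(E(5)) - 45644)*(F + a(109)) = (5 - 45644)*(49274 + (-80 - 14/29*109)) = -45639*(49274 + (-80 - 1526/29)) = -45639*(49274 - 3846/29) = -45639*1425100/29 = -65040138900/29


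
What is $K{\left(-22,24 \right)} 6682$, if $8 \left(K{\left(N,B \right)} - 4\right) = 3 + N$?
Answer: $\frac{43433}{4} \approx 10858.0$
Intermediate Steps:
$K{\left(N,B \right)} = \frac{35}{8} + \frac{N}{8}$ ($K{\left(N,B \right)} = 4 + \frac{3 + N}{8} = 4 + \left(\frac{3}{8} + \frac{N}{8}\right) = \frac{35}{8} + \frac{N}{8}$)
$K{\left(-22,24 \right)} 6682 = \left(\frac{35}{8} + \frac{1}{8} \left(-22\right)\right) 6682 = \left(\frac{35}{8} - \frac{11}{4}\right) 6682 = \frac{13}{8} \cdot 6682 = \frac{43433}{4}$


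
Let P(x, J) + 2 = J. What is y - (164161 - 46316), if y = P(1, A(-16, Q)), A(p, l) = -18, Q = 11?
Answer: -117865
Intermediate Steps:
P(x, J) = -2 + J
y = -20 (y = -2 - 18 = -20)
y - (164161 - 46316) = -20 - (164161 - 46316) = -20 - 1*117845 = -20 - 117845 = -117865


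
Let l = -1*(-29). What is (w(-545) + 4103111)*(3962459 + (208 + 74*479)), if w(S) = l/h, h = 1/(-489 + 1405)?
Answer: 16510907303275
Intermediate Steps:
l = 29
h = 1/916 ≈ 0.0010917
w(S) = 26564 (w(S) = 29/(1/916) = 29*916 = 26564)
(w(-545) + 4103111)*(3962459 + (208 + 74*479)) = (26564 + 4103111)*(3962459 + (208 + 74*479)) = 4129675*(3962459 + (208 + 35446)) = 4129675*(3962459 + 35654) = 4129675*3998113 = 16510907303275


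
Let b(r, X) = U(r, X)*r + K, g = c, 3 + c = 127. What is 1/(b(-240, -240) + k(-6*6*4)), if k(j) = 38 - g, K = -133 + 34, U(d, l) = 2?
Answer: -1/665 ≈ -0.0015038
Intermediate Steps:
K = -99
c = 124 (c = -3 + 127 = 124)
g = 124
b(r, X) = -99 + 2*r (b(r, X) = 2*r - 99 = -99 + 2*r)
k(j) = -86 (k(j) = 38 - 1*124 = 38 - 124 = -86)
1/(b(-240, -240) + k(-6*6*4)) = 1/((-99 + 2*(-240)) - 86) = 1/((-99 - 480) - 86) = 1/(-579 - 86) = 1/(-665) = -1/665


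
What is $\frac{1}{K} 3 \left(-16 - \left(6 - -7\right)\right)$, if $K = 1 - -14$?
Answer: $- \frac{29}{5} \approx -5.8$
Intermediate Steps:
$K = 15$ ($K = 1 + 14 = 15$)
$\frac{1}{K} 3 \left(-16 - \left(6 - -7\right)\right) = \frac{1}{15} \cdot 3 \left(-16 - \left(6 - -7\right)\right) = \frac{1}{15} \cdot 3 \left(-16 - \left(6 + 7\right)\right) = \frac{-16 - 13}{5} = \frac{1}{5} \left(-29\right) = - \frac{29}{5}$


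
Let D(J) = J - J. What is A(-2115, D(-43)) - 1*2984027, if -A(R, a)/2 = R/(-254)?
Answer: -378973544/127 ≈ -2.9840e+6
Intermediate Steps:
D(J) = 0
A(R, a) = R/127 (A(R, a) = -2*R/(-254) = -2*R*(-1)/254 = -(-1)*R/127 = R/127)
A(-2115, D(-43)) - 1*2984027 = (1/127)*(-2115) - 1*2984027 = -2115/127 - 2984027 = -378973544/127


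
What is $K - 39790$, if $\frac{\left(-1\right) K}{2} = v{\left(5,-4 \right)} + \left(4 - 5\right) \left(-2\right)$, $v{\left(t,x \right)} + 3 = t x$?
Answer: $-39748$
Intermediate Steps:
$v{\left(t,x \right)} = -3 + t x$
$K = 42$ ($K = - 2 \left(\left(-3 + 5 \left(-4\right)\right) + \left(4 - 5\right) \left(-2\right)\right) = - 2 \left(\left(-3 - 20\right) + \left(4 - 5\right) \left(-2\right)\right) = - 2 \left(-23 - -2\right) = - 2 \left(-23 + 2\right) = \left(-2\right) \left(-21\right) = 42$)
$K - 39790 = 42 - 39790 = -39748$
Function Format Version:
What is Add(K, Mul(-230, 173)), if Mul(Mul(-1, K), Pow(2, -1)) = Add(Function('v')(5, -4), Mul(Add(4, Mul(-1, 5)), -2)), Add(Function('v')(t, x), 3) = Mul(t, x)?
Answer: -39748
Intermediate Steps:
Function('v')(t, x) = Add(-3, Mul(t, x))
K = 42 (K = Mul(-2, Add(Add(-3, Mul(5, -4)), Mul(Add(4, Mul(-1, 5)), -2))) = Mul(-2, Add(Add(-3, -20), Mul(Add(4, -5), -2))) = Mul(-2, Add(-23, Mul(-1, -2))) = Mul(-2, Add(-23, 2)) = Mul(-2, -21) = 42)
Add(K, Mul(-230, 173)) = Add(42, Mul(-230, 173)) = Add(42, -39790) = -39748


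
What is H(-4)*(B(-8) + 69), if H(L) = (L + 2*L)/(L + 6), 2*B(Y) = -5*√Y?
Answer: -414 + 30*I*√2 ≈ -414.0 + 42.426*I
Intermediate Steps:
B(Y) = -5*√Y/2 (B(Y) = (-5*√Y)/2 = -5*√Y/2)
H(L) = 3*L/(6 + L) (H(L) = (3*L)/(6 + L) = 3*L/(6 + L))
H(-4)*(B(-8) + 69) = (3*(-4)/(6 - 4))*(-5*I*√2 + 69) = (3*(-4)/2)*(-5*I*√2 + 69) = (3*(-4)*(½))*(-5*I*√2 + 69) = -6*(69 - 5*I*√2) = -414 + 30*I*√2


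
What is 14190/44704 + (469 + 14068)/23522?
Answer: 22355437/23898352 ≈ 0.93544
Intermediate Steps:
14190/44704 + (469 + 14068)/23522 = 14190*(1/44704) + 14537*(1/23522) = 645/2032 + 14537/23522 = 22355437/23898352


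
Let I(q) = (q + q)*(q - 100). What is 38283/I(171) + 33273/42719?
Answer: 814448821/345767586 ≈ 2.3555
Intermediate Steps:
I(q) = 2*q*(-100 + q) (I(q) = (2*q)*(-100 + q) = 2*q*(-100 + q))
38283/I(171) + 33273/42719 = 38283/((2*171*(-100 + 171))) + 33273/42719 = 38283/((2*171*71)) + 33273*(1/42719) = 38283/24282 + 33273/42719 = 38283*(1/24282) + 33273/42719 = 12761/8094 + 33273/42719 = 814448821/345767586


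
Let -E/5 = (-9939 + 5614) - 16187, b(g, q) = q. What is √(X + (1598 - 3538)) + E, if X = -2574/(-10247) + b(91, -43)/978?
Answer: 102560 + I*√194816850781958574/10021566 ≈ 1.0256e+5 + 44.043*I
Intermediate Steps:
E = 102560 (E = -5*((-9939 + 5614) - 16187) = -5*(-4325 - 16187) = -5*(-20512) = 102560)
X = 2076751/10021566 (X = -2574/(-10247) - 43/978 = -2574*(-1/10247) - 43*1/978 = 2574/10247 - 43/978 = 2076751/10021566 ≈ 0.20723)
√(X + (1598 - 3538)) + E = √(2076751/10021566 + (1598 - 3538)) + 102560 = √(2076751/10021566 - 1940) + 102560 = √(-19439761289/10021566) + 102560 = I*√194816850781958574/10021566 + 102560 = 102560 + I*√194816850781958574/10021566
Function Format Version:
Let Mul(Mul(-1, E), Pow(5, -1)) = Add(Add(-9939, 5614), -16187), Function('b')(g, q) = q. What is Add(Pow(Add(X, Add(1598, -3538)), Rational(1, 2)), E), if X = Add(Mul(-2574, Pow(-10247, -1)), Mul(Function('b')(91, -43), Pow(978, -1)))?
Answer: Add(102560, Mul(Rational(1, 10021566), I, Pow(194816850781958574, Rational(1, 2)))) ≈ Add(1.0256e+5, Mul(44.043, I))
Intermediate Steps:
E = 102560 (E = Mul(-5, Add(Add(-9939, 5614), -16187)) = Mul(-5, Add(-4325, -16187)) = Mul(-5, -20512) = 102560)
X = Rational(2076751, 10021566) (X = Add(Mul(-2574, Pow(-10247, -1)), Mul(-43, Pow(978, -1))) = Add(Mul(-2574, Rational(-1, 10247)), Mul(-43, Rational(1, 978))) = Add(Rational(2574, 10247), Rational(-43, 978)) = Rational(2076751, 10021566) ≈ 0.20723)
Add(Pow(Add(X, Add(1598, -3538)), Rational(1, 2)), E) = Add(Pow(Add(Rational(2076751, 10021566), Add(1598, -3538)), Rational(1, 2)), 102560) = Add(Pow(Add(Rational(2076751, 10021566), -1940), Rational(1, 2)), 102560) = Add(Pow(Rational(-19439761289, 10021566), Rational(1, 2)), 102560) = Add(Mul(Rational(1, 10021566), I, Pow(194816850781958574, Rational(1, 2))), 102560) = Add(102560, Mul(Rational(1, 10021566), I, Pow(194816850781958574, Rational(1, 2))))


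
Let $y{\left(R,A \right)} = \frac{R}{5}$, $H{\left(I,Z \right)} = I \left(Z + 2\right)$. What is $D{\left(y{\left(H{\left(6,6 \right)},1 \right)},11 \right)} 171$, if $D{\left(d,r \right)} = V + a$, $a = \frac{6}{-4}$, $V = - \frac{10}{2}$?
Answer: $- \frac{2223}{2} \approx -1111.5$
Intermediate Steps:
$V = -5$ ($V = \left(-10\right) \frac{1}{2} = -5$)
$a = - \frac{3}{2}$ ($a = 6 \left(- \frac{1}{4}\right) = - \frac{3}{2} \approx -1.5$)
$H{\left(I,Z \right)} = I \left(2 + Z\right)$
$y{\left(R,A \right)} = \frac{R}{5}$ ($y{\left(R,A \right)} = R \frac{1}{5} = \frac{R}{5}$)
$D{\left(d,r \right)} = - \frac{13}{2}$ ($D{\left(d,r \right)} = -5 - \frac{3}{2} = - \frac{13}{2}$)
$D{\left(y{\left(H{\left(6,6 \right)},1 \right)},11 \right)} 171 = \left(- \frac{13}{2}\right) 171 = - \frac{2223}{2}$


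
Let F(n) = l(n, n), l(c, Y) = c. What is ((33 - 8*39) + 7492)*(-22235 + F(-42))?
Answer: -160684001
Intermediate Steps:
F(n) = n
((33 - 8*39) + 7492)*(-22235 + F(-42)) = ((33 - 8*39) + 7492)*(-22235 - 42) = ((33 - 312) + 7492)*(-22277) = (-279 + 7492)*(-22277) = 7213*(-22277) = -160684001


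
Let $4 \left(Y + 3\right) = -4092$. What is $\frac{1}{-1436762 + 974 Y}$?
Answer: $- \frac{1}{2436086} \approx -4.1049 \cdot 10^{-7}$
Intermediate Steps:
$Y = -1026$ ($Y = -3 + \frac{1}{4} \left(-4092\right) = -3 - 1023 = -1026$)
$\frac{1}{-1436762 + 974 Y} = \frac{1}{-1436762 + 974 \left(-1026\right)} = \frac{1}{-1436762 - 999324} = \frac{1}{-2436086} = - \frac{1}{2436086}$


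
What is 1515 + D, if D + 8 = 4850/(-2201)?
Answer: 3312057/2201 ≈ 1504.8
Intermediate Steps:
D = -22458/2201 (D = -8 + 4850/(-2201) = -8 + 4850*(-1/2201) = -8 - 4850/2201 = -22458/2201 ≈ -10.204)
1515 + D = 1515 - 22458/2201 = 3312057/2201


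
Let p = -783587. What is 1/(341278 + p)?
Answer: -1/442309 ≈ -2.2609e-6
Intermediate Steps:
1/(341278 + p) = 1/(341278 - 783587) = 1/(-442309) = -1/442309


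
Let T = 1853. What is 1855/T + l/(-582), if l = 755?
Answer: -319405/1078446 ≈ -0.29617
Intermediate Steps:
1855/T + l/(-582) = 1855/1853 + 755/(-582) = 1855*(1/1853) + 755*(-1/582) = 1855/1853 - 755/582 = -319405/1078446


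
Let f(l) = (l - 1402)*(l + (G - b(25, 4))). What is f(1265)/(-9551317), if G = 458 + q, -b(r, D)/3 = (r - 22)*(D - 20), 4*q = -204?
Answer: 209336/9551317 ≈ 0.021917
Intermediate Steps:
q = -51 (q = (¼)*(-204) = -51)
b(r, D) = -3*(-22 + r)*(-20 + D) (b(r, D) = -3*(r - 22)*(D - 20) = -3*(-22 + r)*(-20 + D))
G = 407 (G = 458 - 51 = 407)
f(l) = (-1402 + l)*(263 + l) (f(l) = (l - 1402)*(l + (407 - (-1320 + 60*25 + 66*4 - 3*4*25))) = (-1402 + l)*(l + (407 - (-1320 + 1500 + 264 - 300))) = (-1402 + l)*(l + (407 - 1*144)) = (-1402 + l)*(l + (407 - 144)) = (-1402 + l)*(l + 263) = (-1402 + l)*(263 + l))
f(1265)/(-9551317) = (-368726 + 1265² - 1139*1265)/(-9551317) = (-368726 + 1600225 - 1440835)*(-1/9551317) = -209336*(-1/9551317) = 209336/9551317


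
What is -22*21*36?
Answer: -16632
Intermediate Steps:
-22*21*36 = -462*36 = -16632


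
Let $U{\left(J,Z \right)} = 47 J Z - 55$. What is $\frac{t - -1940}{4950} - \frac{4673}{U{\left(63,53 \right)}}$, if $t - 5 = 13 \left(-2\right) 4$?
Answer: $\frac{66420262}{194136525} \approx 0.34213$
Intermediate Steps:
$t = -99$ ($t = 5 + 13 \left(-2\right) 4 = 5 - 104 = -99$)
$U{\left(J,Z \right)} = -55 + 47 J Z$ ($U{\left(J,Z \right)} = 47 J Z - 55 = -55 + 47 J Z$)
$\frac{t - -1940}{4950} - \frac{4673}{U{\left(63,53 \right)}} = \frac{-99 - -1940}{4950} - \frac{4673}{-55 + 47 \cdot 63 \cdot 53} = \left(-99 + 1940\right) \frac{1}{4950} - \frac{4673}{-55 + 156933} = 1841 \cdot \frac{1}{4950} - \frac{4673}{156878} = \frac{1841}{4950} - \frac{4673}{156878} = \frac{66420262}{194136525}$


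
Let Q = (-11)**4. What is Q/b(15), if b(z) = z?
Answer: 14641/15 ≈ 976.07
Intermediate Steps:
Q = 14641
Q/b(15) = 14641/15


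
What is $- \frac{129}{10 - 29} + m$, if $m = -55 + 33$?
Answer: $- \frac{289}{19} \approx -15.211$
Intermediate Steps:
$m = -22$
$- \frac{129}{10 - 29} + m = - \frac{129}{10 - 29} - 22 = - \frac{129}{-19} - 22 = \left(-129\right) \left(- \frac{1}{19}\right) - 22 = \frac{129}{19} - 22 = - \frac{289}{19}$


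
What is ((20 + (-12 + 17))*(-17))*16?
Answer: -6800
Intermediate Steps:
((20 + (-12 + 17))*(-17))*16 = ((20 + 5)*(-17))*16 = (25*(-17))*16 = -425*16 = -6800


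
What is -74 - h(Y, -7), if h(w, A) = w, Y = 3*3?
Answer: -83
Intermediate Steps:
Y = 9
-74 - h(Y, -7) = -74 - 1*9 = -74 - 9 = -83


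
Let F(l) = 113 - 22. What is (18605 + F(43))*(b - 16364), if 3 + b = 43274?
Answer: 503053272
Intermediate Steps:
b = 43271 (b = -3 + 43274 = 43271)
F(l) = 91
(18605 + F(43))*(b - 16364) = (18605 + 91)*(43271 - 16364) = 18696*26907 = 503053272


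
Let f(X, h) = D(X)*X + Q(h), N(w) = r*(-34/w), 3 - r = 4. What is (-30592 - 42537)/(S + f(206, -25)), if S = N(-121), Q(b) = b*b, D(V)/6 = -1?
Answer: 8848609/73965 ≈ 119.63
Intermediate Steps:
r = -1 (r = 3 - 1*4 = 3 - 4 = -1)
N(w) = 34/w (N(w) = -(-34)/w = 34/w)
D(V) = -6 (D(V) = 6*(-1) = -6)
Q(b) = b**2
f(X, h) = h**2 - 6*X (f(X, h) = -6*X + h**2 = h**2 - 6*X)
S = -34/121 (S = 34/(-121) = 34*(-1/121) = -34/121 ≈ -0.28099)
(-30592 - 42537)/(S + f(206, -25)) = (-30592 - 42537)/(-34/121 + ((-25)**2 - 6*206)) = -73129/(-34/121 + (625 - 1236)) = -73129/(-34/121 - 611) = -73129/(-73965/121) = -73129*(-121/73965) = 8848609/73965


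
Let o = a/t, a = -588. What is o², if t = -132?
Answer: 2401/121 ≈ 19.843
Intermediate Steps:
o = 49/11 (o = -588/(-132) = -588*(-1/132) = 49/11 ≈ 4.4545)
o² = (49/11)² = 2401/121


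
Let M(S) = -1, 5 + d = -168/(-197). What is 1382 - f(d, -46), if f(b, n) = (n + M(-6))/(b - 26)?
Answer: 8198439/5939 ≈ 1380.4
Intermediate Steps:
d = -817/197 (d = -5 - 168/(-197) = -5 - 168*(-1/197) = -5 + 168/197 = -817/197 ≈ -4.1472)
f(b, n) = (-1 + n)/(-26 + b) (f(b, n) = (n - 1)/(b - 26) = (-1 + n)/(-26 + b))
1382 - f(d, -46) = 1382 - (-1 - 46)/(-26 - 817/197) = 1382 - (-47)/(-5939/197) = 1382 - (-197)*(-47)/5939 = 1382 - 1*9259/5939 = 1382 - 9259/5939 = 8198439/5939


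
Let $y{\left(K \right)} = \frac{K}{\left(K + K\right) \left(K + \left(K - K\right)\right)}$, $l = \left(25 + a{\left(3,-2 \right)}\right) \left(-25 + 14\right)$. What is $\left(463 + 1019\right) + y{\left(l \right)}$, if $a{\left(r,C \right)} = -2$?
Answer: $\frac{749891}{506} \approx 1482.0$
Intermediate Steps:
$l = -253$ ($l = \left(25 - 2\right) \left(-25 + 14\right) = 23 \left(-11\right) = -253$)
$y{\left(K \right)} = \frac{1}{2 K}$ ($y{\left(K \right)} = \frac{K}{2 K \left(K + 0\right)} = \frac{K}{2 K K} = \frac{K}{2 K^{2}} = K \frac{1}{2 K^{2}} = \frac{1}{2 K}$)
$\left(463 + 1019\right) + y{\left(l \right)} = \left(463 + 1019\right) + \frac{1}{2 \left(-253\right)} = 1482 + \frac{1}{2} \left(- \frac{1}{253}\right) = 1482 - \frac{1}{506} = \frac{749891}{506}$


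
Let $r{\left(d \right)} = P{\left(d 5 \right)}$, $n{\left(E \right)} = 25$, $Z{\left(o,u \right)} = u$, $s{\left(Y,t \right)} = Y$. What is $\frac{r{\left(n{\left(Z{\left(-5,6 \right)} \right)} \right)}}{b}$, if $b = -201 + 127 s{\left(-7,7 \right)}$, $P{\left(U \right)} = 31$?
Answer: $- \frac{31}{1090} \approx -0.02844$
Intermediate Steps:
$b = -1090$ ($b = -201 + 127 \left(-7\right) = -201 - 889 = -1090$)
$r{\left(d \right)} = 31$
$\frac{r{\left(n{\left(Z{\left(-5,6 \right)} \right)} \right)}}{b} = \frac{31}{-1090} = 31 \left(- \frac{1}{1090}\right) = - \frac{31}{1090}$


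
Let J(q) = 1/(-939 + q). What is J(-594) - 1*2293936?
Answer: -3516603889/1533 ≈ -2.2939e+6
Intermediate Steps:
J(-594) - 1*2293936 = 1/(-939 - 594) - 1*2293936 = 1/(-1533) - 2293936 = -1/1533 - 2293936 = -3516603889/1533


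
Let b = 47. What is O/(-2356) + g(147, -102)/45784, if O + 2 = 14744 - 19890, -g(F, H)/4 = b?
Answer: 14703319/6741694 ≈ 2.1810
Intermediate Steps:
g(F, H) = -188 (g(F, H) = -4*47 = -188)
O = -5148 (O = -2 + (14744 - 19890) = -2 - 5146 = -5148)
O/(-2356) + g(147, -102)/45784 = -5148/(-2356) - 188/45784 = -5148*(-1/2356) - 188*1/45784 = 1287/589 - 47/11446 = 14703319/6741694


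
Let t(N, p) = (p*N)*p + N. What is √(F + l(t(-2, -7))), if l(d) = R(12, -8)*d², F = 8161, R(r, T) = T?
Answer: 19*I*√199 ≈ 268.03*I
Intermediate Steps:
t(N, p) = N + N*p² (t(N, p) = (N*p)*p + N = N*p² + N = N + N*p²)
l(d) = -8*d²
√(F + l(t(-2, -7))) = √(8161 - 8*4*(1 + (-7)²)²) = √(8161 - 8*4*(1 + 49)²) = √(8161 - 8*(-2*50)²) = √(8161 - 8*(-100)²) = √(8161 - 8*10000) = √(8161 - 80000) = √(-71839) = 19*I*√199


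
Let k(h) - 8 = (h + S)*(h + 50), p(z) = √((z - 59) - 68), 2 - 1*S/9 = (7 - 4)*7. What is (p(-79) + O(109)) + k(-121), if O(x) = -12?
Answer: 20728 + I*√206 ≈ 20728.0 + 14.353*I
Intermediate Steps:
S = -171 (S = 18 - 9*(7 - 4)*7 = 18 - 27*7 = 18 - 9*21 = 18 - 189 = -171)
p(z) = √(-127 + z) (p(z) = √((-59 + z) - 68) = √(-127 + z))
k(h) = 8 + (-171 + h)*(50 + h) (k(h) = 8 + (h - 171)*(h + 50) = 8 + (-171 + h)*(50 + h))
(p(-79) + O(109)) + k(-121) = (√(-127 - 79) - 12) + (-8542 + (-121)² - 121*(-121)) = (√(-206) - 12) + (-8542 + 14641 + 14641) = (I*√206 - 12) + 20740 = (-12 + I*√206) + 20740 = 20728 + I*√206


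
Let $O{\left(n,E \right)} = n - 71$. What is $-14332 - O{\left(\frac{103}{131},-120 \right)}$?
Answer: $- \frac{1868294}{131} \approx -14262.0$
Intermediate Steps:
$O{\left(n,E \right)} = -71 + n$
$-14332 - O{\left(\frac{103}{131},-120 \right)} = -14332 - \left(-71 + \frac{103}{131}\right) = -14332 - - \frac{9198}{131} = -14332 + \frac{9198}{131} = - \frac{1868294}{131}$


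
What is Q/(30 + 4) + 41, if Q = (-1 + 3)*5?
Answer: 702/17 ≈ 41.294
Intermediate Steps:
Q = 10 (Q = 2*5 = 10)
Q/(30 + 4) + 41 = 10/(30 + 4) + 41 = 10/34 + 41 = 10*(1/34) + 41 = 5/17 + 41 = 702/17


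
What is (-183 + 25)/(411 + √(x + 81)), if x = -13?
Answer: -64938/168853 + 316*√17/168853 ≈ -0.37687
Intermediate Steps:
(-183 + 25)/(411 + √(x + 81)) = (-183 + 25)/(411 + √(-13 + 81)) = -158/(411 + √68) = -158/(411 + 2*√17)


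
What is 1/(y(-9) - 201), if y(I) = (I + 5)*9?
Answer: -1/237 ≈ -0.0042194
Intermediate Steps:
y(I) = 45 + 9*I (y(I) = (5 + I)*9 = 45 + 9*I)
1/(y(-9) - 201) = 1/((45 + 9*(-9)) - 201) = 1/((45 - 81) - 201) = 1/(-36 - 201) = 1/(-237) = -1/237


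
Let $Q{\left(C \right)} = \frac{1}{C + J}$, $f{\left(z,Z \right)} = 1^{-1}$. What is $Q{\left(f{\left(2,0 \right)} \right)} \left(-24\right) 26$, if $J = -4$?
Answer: $208$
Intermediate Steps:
$f{\left(z,Z \right)} = 1$
$Q{\left(C \right)} = \frac{1}{-4 + C}$ ($Q{\left(C \right)} = \frac{1}{C - 4} = \frac{1}{-4 + C}$)
$Q{\left(f{\left(2,0 \right)} \right)} \left(-24\right) 26 = \frac{1}{-4 + 1} \left(-24\right) 26 = \frac{1}{-3} \left(-24\right) 26 = \left(- \frac{1}{3}\right) \left(-24\right) 26 = 8 \cdot 26 = 208$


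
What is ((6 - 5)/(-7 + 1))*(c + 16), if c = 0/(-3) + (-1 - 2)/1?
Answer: -13/6 ≈ -2.1667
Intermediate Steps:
c = -3 (c = 0*(-⅓) - 3*1 = 0 - 3 = -3)
((6 - 5)/(-7 + 1))*(c + 16) = ((6 - 5)/(-7 + 1))*(-3 + 16) = (1/(-6))*13 = (1*(-⅙))*13 = -⅙*13 = -13/6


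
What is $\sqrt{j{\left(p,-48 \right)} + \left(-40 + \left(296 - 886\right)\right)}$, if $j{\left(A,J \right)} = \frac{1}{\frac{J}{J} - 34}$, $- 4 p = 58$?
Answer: $\frac{i \sqrt{686103}}{33} \approx 25.1 i$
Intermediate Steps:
$p = - \frac{29}{2}$ ($p = \left(- \frac{1}{4}\right) 58 = - \frac{29}{2} \approx -14.5$)
$j{\left(A,J \right)} = - \frac{1}{33}$ ($j{\left(A,J \right)} = \frac{1}{1 - 34} = \frac{1}{-33} = - \frac{1}{33}$)
$\sqrt{j{\left(p,-48 \right)} + \left(-40 + \left(296 - 886\right)\right)} = \sqrt{- \frac{1}{33} + \left(-40 + \left(296 - 886\right)\right)} = \sqrt{- \frac{1}{33} - 630} = \sqrt{- \frac{20791}{33}} = \frac{i \sqrt{686103}}{33}$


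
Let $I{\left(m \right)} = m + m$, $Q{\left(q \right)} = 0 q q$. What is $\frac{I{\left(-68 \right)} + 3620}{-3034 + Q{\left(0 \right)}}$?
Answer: $- \frac{1742}{1517} \approx -1.1483$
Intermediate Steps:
$Q{\left(q \right)} = 0$ ($Q{\left(q \right)} = 0 q = 0$)
$I{\left(m \right)} = 2 m$
$\frac{I{\left(-68 \right)} + 3620}{-3034 + Q{\left(0 \right)}} = \frac{2 \left(-68\right) + 3620}{-3034 + 0} = \frac{-136 + 3620}{-3034} = 3484 \left(- \frac{1}{3034}\right) = - \frac{1742}{1517}$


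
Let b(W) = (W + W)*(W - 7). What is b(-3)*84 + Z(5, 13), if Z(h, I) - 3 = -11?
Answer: 5032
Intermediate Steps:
b(W) = 2*W*(-7 + W) (b(W) = (2*W)*(-7 + W) = 2*W*(-7 + W))
Z(h, I) = -8 (Z(h, I) = 3 - 11 = -8)
b(-3)*84 + Z(5, 13) = (2*(-3)*(-7 - 3))*84 - 8 = (2*(-3)*(-10))*84 - 8 = 60*84 - 8 = 5040 - 8 = 5032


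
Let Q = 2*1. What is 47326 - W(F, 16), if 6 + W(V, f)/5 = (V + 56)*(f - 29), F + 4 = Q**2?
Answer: 50996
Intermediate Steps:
Q = 2
F = 0 (F = -4 + 2**2 = -4 + 4 = 0)
W(V, f) = -30 + 5*(-29 + f)*(56 + V) (W(V, f) = -30 + 5*((V + 56)*(f - 29)) = -30 + 5*((56 + V)*(-29 + f)) = -30 + 5*((-29 + f)*(56 + V)) = -30 + 5*(-29 + f)*(56 + V))
47326 - W(F, 16) = 47326 - (-8150 - 145*0 + 280*16 + 5*0*16) = 47326 - (-8150 + 0 + 4480 + 0) = 47326 - 1*(-3670) = 47326 + 3670 = 50996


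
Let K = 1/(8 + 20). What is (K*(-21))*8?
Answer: -6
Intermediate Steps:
K = 1/28 ≈ 0.035714
(K*(-21))*8 = ((1/28)*(-21))*8 = -¾*8 = -6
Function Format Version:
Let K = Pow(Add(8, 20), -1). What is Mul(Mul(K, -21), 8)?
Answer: -6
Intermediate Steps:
K = Rational(1, 28) (K = Pow(28, -1) = Rational(1, 28) ≈ 0.035714)
Mul(Mul(K, -21), 8) = Mul(Mul(Rational(1, 28), -21), 8) = Mul(Rational(-3, 4), 8) = -6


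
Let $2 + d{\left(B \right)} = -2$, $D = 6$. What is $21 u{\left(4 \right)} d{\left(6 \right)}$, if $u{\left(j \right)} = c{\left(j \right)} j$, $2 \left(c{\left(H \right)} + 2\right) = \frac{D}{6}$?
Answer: $504$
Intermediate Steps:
$c{\left(H \right)} = - \frac{3}{2}$ ($c{\left(H \right)} = -2 + \frac{6 \cdot \frac{1}{6}}{2} = -2 + \frac{1}{2} \cdot 1 = -2 + \frac{1}{2} = - \frac{3}{2}$)
$d{\left(B \right)} = -4$ ($d{\left(B \right)} = -2 - 2 = -4$)
$u{\left(j \right)} = - \frac{3 j}{2}$
$21 u{\left(4 \right)} d{\left(6 \right)} = 21 \left(\left(- \frac{3}{2}\right) 4\right) \left(-4\right) = 21 \left(-6\right) \left(-4\right) = \left(-126\right) \left(-4\right) = 504$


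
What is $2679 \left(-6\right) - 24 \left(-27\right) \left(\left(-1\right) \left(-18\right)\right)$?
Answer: $-4410$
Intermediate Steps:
$2679 \left(-6\right) - 24 \left(-27\right) \left(\left(-1\right) \left(-18\right)\right) = -16074 - \left(-648\right) 18 = -16074 - -11664 = -16074 + 11664 = -4410$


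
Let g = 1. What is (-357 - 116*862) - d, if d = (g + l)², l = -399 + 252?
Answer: -121665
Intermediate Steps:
l = -147
d = 21316 (d = (1 - 147)² = (-146)² = 21316)
(-357 - 116*862) - d = (-357 - 116*862) - 1*21316 = (-357 - 99992) - 21316 = -100349 - 21316 = -121665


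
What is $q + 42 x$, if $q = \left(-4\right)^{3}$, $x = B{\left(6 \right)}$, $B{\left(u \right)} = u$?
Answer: $188$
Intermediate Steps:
$x = 6$
$q = -64$
$q + 42 x = -64 + 42 \cdot 6 = -64 + 252 = 188$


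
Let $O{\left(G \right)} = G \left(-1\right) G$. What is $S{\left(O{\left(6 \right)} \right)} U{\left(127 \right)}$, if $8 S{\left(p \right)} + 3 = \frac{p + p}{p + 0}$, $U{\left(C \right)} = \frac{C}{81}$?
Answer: $- \frac{127}{648} \approx -0.19599$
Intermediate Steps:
$O{\left(G \right)} = - G^{2}$ ($O{\left(G \right)} = - G G = - G^{2}$)
$U{\left(C \right)} = \frac{C}{81}$ ($U{\left(C \right)} = C \frac{1}{81} = \frac{C}{81}$)
$S{\left(p \right)} = - \frac{1}{8}$ ($S{\left(p \right)} = - \frac{3}{8} + \frac{\left(p + p\right) \frac{1}{p + 0}}{8} = - \frac{3}{8} + \frac{2 p \frac{1}{p}}{8} = - \frac{3}{8} + \frac{1}{8} \cdot 2 = - \frac{3}{8} + \frac{1}{4} = - \frac{1}{8}$)
$S{\left(O{\left(6 \right)} \right)} U{\left(127 \right)} = - \frac{\frac{1}{81} \cdot 127}{8} = \left(- \frac{1}{8}\right) \frac{127}{81} = - \frac{127}{648}$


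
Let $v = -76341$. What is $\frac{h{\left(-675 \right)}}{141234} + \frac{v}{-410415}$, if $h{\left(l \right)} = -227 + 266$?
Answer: $\frac{1199772331}{6440505790} \approx 0.18629$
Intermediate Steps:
$h{\left(l \right)} = 39$
$\frac{h{\left(-675 \right)}}{141234} + \frac{v}{-410415} = \frac{39}{141234} - \frac{76341}{-410415} = 39 \cdot \frac{1}{141234} - - \frac{25447}{136805} = \frac{13}{47078} + \frac{25447}{136805} = \frac{1199772331}{6440505790}$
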